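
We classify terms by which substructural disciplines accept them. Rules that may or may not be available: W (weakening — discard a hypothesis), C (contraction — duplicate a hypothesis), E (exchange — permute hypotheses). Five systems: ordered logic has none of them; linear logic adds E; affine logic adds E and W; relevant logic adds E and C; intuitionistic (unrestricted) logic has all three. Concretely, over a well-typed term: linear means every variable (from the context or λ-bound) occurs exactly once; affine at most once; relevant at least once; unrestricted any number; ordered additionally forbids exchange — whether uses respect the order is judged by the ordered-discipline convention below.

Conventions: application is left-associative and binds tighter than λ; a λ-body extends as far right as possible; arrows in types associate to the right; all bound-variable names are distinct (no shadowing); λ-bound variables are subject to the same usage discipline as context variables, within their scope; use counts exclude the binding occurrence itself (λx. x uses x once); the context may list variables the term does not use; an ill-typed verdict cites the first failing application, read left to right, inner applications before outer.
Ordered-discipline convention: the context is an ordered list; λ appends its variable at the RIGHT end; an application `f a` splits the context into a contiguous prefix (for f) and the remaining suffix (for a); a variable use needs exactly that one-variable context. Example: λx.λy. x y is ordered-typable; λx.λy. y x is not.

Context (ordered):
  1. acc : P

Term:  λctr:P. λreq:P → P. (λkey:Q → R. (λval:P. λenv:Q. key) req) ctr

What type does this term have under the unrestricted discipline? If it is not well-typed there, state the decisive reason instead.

not well-typed under unrestricted — not simply typable
use counts: acc=0; ctr (bound)=1; req (bound)=1; key (bound)=1; val (bound)=0; env (bound)=0
use order (left to right): key, req, ctr
typing: ill-typed: an argument P → P mismatches the expected P
per-discipline verdicts: ordered ✗; linear ✗; affine ✗; relevant ✗; unrestricted ✗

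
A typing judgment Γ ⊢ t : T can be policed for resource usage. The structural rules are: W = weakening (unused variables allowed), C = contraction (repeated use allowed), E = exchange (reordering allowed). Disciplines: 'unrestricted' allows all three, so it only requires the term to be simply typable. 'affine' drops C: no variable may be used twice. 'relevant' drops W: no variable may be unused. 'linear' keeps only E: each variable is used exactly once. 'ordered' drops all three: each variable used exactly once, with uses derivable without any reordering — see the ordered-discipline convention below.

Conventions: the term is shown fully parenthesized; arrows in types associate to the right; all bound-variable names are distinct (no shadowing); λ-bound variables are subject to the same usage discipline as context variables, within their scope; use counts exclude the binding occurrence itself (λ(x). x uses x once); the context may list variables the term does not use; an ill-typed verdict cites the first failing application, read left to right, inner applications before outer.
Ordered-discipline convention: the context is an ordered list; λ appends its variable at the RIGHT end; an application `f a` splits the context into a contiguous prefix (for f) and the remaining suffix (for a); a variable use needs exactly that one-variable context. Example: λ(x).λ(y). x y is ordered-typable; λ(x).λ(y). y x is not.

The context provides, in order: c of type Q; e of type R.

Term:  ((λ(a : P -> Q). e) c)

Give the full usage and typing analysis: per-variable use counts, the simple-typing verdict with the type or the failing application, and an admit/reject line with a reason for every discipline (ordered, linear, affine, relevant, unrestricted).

use counts: c ×1, e ×1, a [bound] ×0
order of uses: e, c
typing: ill-typed: argument of type Q where P -> Q is required
ordered: ✗, fails simple typing
linear: ✗, a type mismatch blocks all five
affine: ✗, the type mismatch rejects it
relevant: ✗, not simply typable
unrestricted: ✗, fails simple typing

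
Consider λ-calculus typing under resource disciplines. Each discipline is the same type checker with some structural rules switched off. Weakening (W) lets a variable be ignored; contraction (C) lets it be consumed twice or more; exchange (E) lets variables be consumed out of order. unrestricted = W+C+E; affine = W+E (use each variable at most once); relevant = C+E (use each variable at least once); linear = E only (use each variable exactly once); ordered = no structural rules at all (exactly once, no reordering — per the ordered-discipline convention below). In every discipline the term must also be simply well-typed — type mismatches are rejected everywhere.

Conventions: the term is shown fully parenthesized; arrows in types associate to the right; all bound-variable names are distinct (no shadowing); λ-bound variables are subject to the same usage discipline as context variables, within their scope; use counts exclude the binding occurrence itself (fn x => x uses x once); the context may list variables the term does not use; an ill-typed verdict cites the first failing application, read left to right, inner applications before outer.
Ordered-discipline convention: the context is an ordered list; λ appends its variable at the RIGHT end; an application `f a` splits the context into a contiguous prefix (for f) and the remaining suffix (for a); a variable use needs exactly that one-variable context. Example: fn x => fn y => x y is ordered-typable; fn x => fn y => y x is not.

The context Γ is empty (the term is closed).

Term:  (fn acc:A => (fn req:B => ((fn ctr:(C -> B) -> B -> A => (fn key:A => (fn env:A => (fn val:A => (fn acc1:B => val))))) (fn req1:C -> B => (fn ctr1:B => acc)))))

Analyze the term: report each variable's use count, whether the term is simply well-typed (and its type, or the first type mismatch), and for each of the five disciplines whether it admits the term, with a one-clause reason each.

variable uses: acc (λ-bound)=1; req (λ-bound)=0; ctr (λ-bound)=0; key (λ-bound)=0; env (λ-bound)=0; val (λ-bound)=1; acc1 (λ-bound)=0; req1 (λ-bound)=0; ctr1 (λ-bound)=0
uses in reading order: val, acc
typing: well-typed at A -> B -> A -> A -> A -> B -> A
ordered ✗ (req, ctr, key, env, acc1, req1, ctr1 never used (weakening))
linear ✗ (req, ctr, key, env, acc1, req1, ctr1 never used (weakening))
affine ✓ (no duplicate uses among acc, req, ctr, key, env, val, acc1, req1, ctr1)
relevant ✗ (req, ctr, key, env, acc1, req1, ctr1 never used (weakening))
unrestricted ✓ (typability at A -> B -> A -> A -> A -> B -> A is all that's needed)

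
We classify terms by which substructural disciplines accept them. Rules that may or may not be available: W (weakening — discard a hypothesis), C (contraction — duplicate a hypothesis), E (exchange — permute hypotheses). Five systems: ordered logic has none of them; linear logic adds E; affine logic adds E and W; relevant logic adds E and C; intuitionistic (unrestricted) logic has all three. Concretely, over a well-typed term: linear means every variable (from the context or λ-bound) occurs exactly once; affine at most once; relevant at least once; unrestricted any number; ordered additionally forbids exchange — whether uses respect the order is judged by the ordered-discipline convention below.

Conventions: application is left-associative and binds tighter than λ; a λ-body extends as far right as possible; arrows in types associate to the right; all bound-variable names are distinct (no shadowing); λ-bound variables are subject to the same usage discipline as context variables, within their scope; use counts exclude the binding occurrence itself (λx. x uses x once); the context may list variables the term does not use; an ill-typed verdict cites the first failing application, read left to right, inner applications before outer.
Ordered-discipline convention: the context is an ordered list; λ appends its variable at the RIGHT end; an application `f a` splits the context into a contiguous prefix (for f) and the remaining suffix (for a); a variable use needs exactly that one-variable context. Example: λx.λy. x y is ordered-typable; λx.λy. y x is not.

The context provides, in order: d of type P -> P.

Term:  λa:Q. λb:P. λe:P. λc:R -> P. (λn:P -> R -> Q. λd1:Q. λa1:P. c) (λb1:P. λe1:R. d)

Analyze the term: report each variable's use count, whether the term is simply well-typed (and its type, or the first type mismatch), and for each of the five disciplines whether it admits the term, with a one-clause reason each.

counts: d: 1, a (λ-bound): 0, b (λ-bound): 0, e (λ-bound): 0, c (λ-bound): 1, n (λ-bound): 0, d1 (λ-bound): 0, a1 (λ-bound): 0, b1 (λ-bound): 0, e1 (λ-bound): 0
left-to-right use order: c, d
typing: ill-typed: an application expects P -> R -> Q but receives P -> R -> P -> P
ordered: ✗, a type mismatch blocks all five
linear: ✗, the type mismatch rejects it
affine: ✗, not simply typable
relevant: ✗, fails simple typing
unrestricted: ✗, a type mismatch blocks all five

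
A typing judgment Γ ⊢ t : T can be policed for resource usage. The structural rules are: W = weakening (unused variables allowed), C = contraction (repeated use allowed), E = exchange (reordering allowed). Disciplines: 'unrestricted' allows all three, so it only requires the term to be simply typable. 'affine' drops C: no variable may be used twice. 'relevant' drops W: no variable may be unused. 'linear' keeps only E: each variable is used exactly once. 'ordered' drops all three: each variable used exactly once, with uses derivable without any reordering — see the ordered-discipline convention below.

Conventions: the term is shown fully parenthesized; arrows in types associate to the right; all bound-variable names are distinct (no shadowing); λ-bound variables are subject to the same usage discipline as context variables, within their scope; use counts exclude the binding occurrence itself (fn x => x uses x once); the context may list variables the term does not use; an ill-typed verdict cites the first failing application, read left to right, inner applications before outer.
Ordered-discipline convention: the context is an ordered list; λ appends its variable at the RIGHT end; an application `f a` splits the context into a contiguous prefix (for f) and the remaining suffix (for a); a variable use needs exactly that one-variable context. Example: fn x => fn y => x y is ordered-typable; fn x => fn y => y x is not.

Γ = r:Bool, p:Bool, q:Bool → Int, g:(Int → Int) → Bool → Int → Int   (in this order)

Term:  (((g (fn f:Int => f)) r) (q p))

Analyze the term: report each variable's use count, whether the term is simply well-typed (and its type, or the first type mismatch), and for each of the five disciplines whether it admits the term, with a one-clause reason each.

variable uses: r: 1, p: 1, q: 1, g: 1, f [bound]: 1
use order (left to right): g, f, r, q, p
typing: the term checks, with type Int
ordered: ✗ — needs exchange: uses follow g, f, r, q, p
linear: ✓ — each of r, p, q, g, f used exactly once
affine: ✓ — r, p, q, g, f: no repeats, contraction unneeded
relevant: ✓ — every one of r, p, q, g, f appears
unrestricted: ✓ — well-typed at Int; no restrictions here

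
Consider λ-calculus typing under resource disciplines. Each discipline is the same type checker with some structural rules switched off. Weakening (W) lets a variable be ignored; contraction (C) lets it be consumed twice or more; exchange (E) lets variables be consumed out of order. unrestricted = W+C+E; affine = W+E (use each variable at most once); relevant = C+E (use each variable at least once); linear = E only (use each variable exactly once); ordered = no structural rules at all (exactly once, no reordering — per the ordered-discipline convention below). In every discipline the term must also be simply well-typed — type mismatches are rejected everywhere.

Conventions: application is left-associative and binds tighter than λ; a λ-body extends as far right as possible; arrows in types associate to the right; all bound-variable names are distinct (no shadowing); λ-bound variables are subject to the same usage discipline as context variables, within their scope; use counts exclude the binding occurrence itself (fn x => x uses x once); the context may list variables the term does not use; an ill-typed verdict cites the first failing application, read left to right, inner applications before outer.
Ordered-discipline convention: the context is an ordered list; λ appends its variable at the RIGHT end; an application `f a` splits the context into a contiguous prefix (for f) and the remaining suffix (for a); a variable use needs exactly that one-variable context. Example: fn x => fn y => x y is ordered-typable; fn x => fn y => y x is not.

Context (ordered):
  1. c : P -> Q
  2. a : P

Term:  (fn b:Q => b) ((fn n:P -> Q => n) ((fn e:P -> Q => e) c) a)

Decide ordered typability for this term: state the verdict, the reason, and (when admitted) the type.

yes — single-use (c, a, b, n, e), ordered derivation ok; term : Q
usage: c=1; a=1; b (λ-bound)=1; n (λ-bound)=1; e (λ-bound)=1
left-to-right use order: b, n, e, c, a
typing: ✓ — Q
across the five disciplines: ordered ✓; linear ✓; affine ✓; relevant ✓; unrestricted ✓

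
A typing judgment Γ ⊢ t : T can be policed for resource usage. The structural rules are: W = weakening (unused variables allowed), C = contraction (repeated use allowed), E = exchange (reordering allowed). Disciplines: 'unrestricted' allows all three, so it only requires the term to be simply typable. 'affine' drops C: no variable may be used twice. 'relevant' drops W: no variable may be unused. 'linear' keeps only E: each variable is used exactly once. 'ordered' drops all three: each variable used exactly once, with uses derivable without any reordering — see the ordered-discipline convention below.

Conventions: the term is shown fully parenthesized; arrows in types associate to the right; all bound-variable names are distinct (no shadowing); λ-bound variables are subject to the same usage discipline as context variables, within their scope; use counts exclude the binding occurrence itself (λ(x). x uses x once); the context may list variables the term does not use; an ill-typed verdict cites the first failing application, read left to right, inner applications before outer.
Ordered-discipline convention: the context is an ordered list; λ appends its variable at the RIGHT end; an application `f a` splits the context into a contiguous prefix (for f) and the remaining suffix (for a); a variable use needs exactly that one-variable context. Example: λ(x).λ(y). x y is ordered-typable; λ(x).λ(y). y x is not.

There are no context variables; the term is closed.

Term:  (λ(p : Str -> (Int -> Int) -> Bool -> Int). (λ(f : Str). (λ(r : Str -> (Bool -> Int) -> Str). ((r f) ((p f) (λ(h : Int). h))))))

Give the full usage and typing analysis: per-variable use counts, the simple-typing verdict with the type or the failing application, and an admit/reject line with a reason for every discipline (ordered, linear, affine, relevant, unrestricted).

usage: p (λ-bound): 1×; f (λ-bound): 2×; r (λ-bound): 1×; h (λ-bound): 1×
order of uses: r, f, p, f, h
typing: the term checks, with type (Str -> (Int -> Int) -> Bool -> Int) -> Str -> (Str -> (Bool -> Int) -> Str) -> Str
ordered: ✗, uses contraction: f ×2
linear: ✗, uses contraction: f ×2
affine: ✗, uses contraction: f ×2
relevant: ✓, p, f, r, h: all used, weakening unneeded
unrestricted: ✓, type-checks ((Str -> (Int -> Int) -> Bool -> Int) -> Str -> (Str -> (Bool -> Int) -> Str) -> Str) and nothing is barred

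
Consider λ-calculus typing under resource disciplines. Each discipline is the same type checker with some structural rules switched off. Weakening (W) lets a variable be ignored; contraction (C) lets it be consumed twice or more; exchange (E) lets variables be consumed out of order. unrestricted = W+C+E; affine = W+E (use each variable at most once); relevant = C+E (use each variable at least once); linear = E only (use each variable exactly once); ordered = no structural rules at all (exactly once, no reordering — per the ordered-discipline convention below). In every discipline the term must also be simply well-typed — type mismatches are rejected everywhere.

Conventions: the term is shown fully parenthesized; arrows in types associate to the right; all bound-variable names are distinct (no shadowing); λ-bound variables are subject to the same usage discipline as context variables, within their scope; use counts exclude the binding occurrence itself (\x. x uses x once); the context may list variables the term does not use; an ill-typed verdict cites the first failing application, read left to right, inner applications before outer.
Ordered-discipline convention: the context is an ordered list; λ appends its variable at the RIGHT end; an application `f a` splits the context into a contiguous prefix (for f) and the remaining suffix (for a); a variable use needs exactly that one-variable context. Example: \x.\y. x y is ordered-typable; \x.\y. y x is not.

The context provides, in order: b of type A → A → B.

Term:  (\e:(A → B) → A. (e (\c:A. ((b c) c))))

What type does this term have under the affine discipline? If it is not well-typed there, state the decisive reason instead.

not well-typed under affine — repeated use of c ×2
usage: b=1; e (λ-bound)=1; c (λ-bound)=2
use order (left to right): e, b, c, c
typing: ✓ — ((A → B) → A) → A
per-discipline verdicts: ordered ✗ | linear ✗ | affine ✗ | relevant ✓ | unrestricted ✓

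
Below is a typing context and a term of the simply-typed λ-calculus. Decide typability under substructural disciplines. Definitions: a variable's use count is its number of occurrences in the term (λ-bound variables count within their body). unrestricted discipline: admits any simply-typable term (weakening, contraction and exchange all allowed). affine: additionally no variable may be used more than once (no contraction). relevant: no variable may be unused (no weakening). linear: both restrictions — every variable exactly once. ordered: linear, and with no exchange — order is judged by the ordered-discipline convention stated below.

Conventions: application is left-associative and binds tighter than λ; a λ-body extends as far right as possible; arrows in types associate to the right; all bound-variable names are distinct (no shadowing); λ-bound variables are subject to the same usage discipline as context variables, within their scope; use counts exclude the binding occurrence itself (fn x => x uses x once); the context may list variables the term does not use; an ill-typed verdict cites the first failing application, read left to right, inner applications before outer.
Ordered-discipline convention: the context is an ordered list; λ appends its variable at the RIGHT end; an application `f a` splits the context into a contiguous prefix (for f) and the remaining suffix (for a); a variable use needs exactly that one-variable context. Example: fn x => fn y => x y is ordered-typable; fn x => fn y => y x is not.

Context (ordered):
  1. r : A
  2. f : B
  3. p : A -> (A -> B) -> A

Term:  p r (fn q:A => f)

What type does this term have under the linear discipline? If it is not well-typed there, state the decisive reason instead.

not well-typed under linear — unused: q — weakening required
counts: r: 1, f: 1, p: 1, q (bound): 0
use order (left to right): p, r, f
typing: the term checks, with type A
across the five disciplines: ordered ✗ · linear ✗ · affine ✓ · relevant ✗ · unrestricted ✓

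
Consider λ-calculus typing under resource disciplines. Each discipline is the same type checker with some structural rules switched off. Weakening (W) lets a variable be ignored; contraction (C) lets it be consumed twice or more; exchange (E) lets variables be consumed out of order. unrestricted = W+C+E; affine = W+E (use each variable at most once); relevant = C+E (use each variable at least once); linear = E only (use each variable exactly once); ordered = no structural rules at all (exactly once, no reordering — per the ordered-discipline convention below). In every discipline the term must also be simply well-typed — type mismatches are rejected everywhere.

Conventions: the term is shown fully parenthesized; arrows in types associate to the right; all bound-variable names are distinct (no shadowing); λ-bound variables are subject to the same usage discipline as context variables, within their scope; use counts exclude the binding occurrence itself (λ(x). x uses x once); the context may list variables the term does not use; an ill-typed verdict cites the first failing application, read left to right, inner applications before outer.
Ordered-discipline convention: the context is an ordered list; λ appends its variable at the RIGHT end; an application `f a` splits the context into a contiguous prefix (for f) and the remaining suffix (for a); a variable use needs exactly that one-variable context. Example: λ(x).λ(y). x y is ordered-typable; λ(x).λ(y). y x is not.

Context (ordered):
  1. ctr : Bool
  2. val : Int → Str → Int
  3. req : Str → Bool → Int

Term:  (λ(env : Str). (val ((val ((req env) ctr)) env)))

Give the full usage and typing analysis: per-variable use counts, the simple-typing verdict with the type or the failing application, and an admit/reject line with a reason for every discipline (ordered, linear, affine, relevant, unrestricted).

counts: ctr: 1; val: 2; req: 1; env (λ-bound): 2
uses in reading order: val, val, req, env, ctr, env
typing: the term checks, with type Str → Str → Int
ordered ✗ (uses contraction: val ×2, env ×2)
linear ✗ (uses contraction: val ×2, env ×2)
affine ✗ (uses contraction: val ×2, env ×2)
relevant ✓ (at least one use each (ctr, val, req, env))
unrestricted ✓ (typability at Str → Str → Int is all that's needed)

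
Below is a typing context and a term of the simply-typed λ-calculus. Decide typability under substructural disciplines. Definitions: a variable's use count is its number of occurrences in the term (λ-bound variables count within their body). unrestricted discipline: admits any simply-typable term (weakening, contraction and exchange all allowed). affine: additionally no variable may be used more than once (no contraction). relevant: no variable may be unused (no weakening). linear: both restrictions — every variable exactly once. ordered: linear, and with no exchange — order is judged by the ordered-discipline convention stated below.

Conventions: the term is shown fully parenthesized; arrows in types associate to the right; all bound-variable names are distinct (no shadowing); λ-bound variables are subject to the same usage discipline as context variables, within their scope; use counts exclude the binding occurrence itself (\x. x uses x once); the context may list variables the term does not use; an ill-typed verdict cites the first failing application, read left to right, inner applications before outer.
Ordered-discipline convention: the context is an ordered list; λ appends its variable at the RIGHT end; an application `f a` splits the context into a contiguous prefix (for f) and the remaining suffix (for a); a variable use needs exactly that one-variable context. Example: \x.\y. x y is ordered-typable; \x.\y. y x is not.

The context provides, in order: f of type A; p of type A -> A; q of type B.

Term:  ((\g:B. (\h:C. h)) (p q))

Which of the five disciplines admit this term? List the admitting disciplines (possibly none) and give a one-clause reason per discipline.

accepted by: none
counts: f ×0, p ×1, q ×1, g [bound] ×0, h [bound] ×1
left-to-right use order: h, p, q
typing: ill-typed: argument of type B where A is required
ordered: ✗, not simply typable
linear: ✗, fails simple typing
affine: ✗, a type mismatch blocks all five
relevant: ✗, the type mismatch rejects it
unrestricted: ✗, not simply typable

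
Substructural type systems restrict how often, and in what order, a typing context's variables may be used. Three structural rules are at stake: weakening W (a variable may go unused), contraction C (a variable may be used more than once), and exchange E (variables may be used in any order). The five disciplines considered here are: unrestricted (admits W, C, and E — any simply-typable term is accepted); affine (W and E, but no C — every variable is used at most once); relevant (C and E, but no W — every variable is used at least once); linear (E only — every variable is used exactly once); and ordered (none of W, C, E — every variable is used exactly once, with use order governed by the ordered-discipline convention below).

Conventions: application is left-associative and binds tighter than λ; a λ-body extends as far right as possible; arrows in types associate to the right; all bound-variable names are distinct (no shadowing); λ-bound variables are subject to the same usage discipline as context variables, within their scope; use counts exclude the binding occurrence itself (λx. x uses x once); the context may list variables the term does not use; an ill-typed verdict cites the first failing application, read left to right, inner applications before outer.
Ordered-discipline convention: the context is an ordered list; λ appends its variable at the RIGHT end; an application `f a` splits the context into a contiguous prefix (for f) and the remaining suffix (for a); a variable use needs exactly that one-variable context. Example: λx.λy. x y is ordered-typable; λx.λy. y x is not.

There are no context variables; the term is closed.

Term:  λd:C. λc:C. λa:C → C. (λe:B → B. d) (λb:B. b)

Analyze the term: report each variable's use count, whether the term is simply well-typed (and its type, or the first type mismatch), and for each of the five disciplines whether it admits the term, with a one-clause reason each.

counts: d [bound]: 1, c [bound]: 0, a [bound]: 0, e [bound]: 0, b [bound]: 1
left-to-right use order: d, b
typing: well-typed — term : C → C → (C → C) → C
ordered: ✗, c, a, e never used (weakening)
linear: ✗, c, a, e never used (weakening)
affine: ✓, no duplicate uses among d, c, a, e, b
relevant: ✗, c, a, e never used (weakening)
unrestricted: ✓, simply typable at C → C → (C → C) → C; W, C, E all held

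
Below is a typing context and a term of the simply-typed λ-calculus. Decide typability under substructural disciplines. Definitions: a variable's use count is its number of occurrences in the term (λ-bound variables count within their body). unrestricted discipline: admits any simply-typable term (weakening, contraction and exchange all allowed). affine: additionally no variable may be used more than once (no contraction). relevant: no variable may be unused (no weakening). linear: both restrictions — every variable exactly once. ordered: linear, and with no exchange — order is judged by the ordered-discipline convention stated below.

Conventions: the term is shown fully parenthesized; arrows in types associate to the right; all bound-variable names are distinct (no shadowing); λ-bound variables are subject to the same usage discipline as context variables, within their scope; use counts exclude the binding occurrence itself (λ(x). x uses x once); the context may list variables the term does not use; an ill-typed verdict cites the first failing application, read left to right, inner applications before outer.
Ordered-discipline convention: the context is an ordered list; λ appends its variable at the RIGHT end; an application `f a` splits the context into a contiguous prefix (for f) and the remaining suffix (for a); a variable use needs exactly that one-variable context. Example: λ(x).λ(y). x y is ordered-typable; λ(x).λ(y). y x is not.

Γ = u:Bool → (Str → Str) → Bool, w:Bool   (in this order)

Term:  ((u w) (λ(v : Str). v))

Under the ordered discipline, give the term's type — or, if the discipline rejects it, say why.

term : Bool
variable uses: u ×1; w ×1; v [bound] ×1
order of uses: u, w, v
typing: well-typed — term : Bool
summary: ordered ✓ | linear ✓ | affine ✓ | relevant ✓ | unrestricted ✓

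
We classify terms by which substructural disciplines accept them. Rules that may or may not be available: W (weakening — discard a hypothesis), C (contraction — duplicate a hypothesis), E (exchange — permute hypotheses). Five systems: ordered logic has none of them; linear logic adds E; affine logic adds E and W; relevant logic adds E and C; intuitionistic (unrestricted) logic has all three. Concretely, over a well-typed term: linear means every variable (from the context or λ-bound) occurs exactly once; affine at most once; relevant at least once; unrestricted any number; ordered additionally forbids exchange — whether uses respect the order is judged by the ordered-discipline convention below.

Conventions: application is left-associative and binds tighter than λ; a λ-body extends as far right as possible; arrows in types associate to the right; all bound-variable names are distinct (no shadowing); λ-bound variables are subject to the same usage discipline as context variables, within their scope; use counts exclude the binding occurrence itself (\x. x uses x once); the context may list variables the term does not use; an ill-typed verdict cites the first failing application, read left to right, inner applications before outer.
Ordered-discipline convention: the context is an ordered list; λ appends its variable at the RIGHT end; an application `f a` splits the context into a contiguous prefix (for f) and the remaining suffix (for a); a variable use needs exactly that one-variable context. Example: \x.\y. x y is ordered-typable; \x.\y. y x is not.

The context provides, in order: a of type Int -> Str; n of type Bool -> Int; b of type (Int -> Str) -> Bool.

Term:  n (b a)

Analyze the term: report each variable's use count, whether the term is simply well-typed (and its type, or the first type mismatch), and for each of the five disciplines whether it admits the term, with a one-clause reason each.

usage: a=1, n=1, b=1
order of uses: n, b, a
typing: well-typed — term : Int
ordered: ✗, no ordered split (uses run n, b, a)
linear: ✓, single use per variable (a, n, b)
affine: ✓, at most one use each (a, n, b)
relevant: ✓, a, n, b: all used, weakening unneeded
unrestricted: ✓, type-checks (Int) and nothing is barred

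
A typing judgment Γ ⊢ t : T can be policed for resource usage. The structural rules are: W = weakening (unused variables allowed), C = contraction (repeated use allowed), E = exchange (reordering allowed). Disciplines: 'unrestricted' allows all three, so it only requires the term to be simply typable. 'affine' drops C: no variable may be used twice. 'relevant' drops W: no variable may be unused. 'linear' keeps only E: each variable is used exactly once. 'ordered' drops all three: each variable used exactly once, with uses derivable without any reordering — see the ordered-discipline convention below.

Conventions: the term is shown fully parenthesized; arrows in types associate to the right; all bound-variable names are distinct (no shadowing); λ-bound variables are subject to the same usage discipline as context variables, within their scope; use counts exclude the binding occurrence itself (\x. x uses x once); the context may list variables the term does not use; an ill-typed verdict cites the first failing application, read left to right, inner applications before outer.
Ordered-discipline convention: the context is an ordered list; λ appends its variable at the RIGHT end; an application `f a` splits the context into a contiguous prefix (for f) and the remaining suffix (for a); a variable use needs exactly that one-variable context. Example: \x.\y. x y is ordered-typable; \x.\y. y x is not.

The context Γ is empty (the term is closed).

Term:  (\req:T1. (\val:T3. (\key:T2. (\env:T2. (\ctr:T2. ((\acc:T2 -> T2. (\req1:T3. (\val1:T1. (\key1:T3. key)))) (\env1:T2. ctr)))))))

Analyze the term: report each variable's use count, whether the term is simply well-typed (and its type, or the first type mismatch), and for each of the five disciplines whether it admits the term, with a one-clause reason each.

use counts: req (λ-bound): 0, val (λ-bound): 0, key (λ-bound): 1, env (λ-bound): 0, ctr (λ-bound): 1, acc (λ-bound): 0, req1 (λ-bound): 0, val1 (λ-bound): 0, key1 (λ-bound): 0, env1 (λ-bound): 0
left-to-right use order: key, ctr
typing: well-typed at T1 -> T3 -> T2 -> T2 -> T2 -> T3 -> T1 -> T3 -> T2
ordered: ✗, needs weakening: req, val, env, acc, req1, val1, key1, env1 unused
linear: ✗, needs weakening: req, val, env, acc, req1, val1, key1, env1 unused
affine: ✓, at most one use each (req, val, key, env, ctr, acc, req1, val1, key1, env1)
relevant: ✗, needs weakening: req, val, env, acc, req1, val1, key1, env1 unused
unrestricted: ✓, simply typable at T1 -> T3 -> T2 -> T2 -> T2 -> T3 -> T1 -> T3 -> T2; W, C, E all held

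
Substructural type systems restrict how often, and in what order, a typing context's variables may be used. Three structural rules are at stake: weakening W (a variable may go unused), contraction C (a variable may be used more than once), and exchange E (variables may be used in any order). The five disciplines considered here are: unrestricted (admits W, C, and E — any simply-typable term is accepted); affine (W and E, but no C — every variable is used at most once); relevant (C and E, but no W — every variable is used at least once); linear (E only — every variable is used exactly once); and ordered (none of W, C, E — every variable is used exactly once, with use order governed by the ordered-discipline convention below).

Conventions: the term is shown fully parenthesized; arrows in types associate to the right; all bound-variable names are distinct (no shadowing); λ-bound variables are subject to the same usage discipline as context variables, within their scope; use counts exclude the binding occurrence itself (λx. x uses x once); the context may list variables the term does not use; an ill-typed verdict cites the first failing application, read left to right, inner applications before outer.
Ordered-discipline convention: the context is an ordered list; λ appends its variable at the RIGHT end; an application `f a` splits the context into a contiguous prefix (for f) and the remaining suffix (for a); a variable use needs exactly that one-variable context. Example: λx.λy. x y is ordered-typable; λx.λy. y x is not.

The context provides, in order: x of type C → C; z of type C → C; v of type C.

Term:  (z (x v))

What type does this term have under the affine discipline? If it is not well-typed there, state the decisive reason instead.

term : C
use counts: x=1; z=1; v=1
use order (left to right): z, x, v
typing: well-typed — term : C
across the five disciplines: ordered ✗ · linear ✓ · affine ✓ · relevant ✓ · unrestricted ✓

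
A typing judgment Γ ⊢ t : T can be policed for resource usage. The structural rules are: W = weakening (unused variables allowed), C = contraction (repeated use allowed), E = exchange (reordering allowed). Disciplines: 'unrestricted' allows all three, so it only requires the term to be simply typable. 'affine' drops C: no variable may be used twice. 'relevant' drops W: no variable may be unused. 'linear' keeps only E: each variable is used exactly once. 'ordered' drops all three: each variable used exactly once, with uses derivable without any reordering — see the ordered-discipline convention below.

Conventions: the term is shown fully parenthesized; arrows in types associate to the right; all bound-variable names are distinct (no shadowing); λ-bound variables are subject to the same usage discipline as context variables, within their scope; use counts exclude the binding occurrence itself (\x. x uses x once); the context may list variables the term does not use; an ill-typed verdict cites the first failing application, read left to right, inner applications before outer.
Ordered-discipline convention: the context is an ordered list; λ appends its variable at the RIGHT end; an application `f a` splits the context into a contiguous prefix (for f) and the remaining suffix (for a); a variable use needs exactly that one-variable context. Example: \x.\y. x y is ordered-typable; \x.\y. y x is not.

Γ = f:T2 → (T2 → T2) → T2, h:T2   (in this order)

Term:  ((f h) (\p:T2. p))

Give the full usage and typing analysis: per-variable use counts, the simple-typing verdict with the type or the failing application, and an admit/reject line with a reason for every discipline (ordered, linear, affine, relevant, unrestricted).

variable uses: f: 1, h: 1, p [bound]: 1
order of uses: f, h, p
typing: well-typed — term : T2
ordered: ✓ — one use each (f, h, p); ordered split holds
linear: ✓ — f, h, p: one use apiece
affine: ✓ — at most one use each (f, h, p)
relevant: ✓ — every one of f, h, p appears
unrestricted: ✓ — well-typed at T2; no restrictions here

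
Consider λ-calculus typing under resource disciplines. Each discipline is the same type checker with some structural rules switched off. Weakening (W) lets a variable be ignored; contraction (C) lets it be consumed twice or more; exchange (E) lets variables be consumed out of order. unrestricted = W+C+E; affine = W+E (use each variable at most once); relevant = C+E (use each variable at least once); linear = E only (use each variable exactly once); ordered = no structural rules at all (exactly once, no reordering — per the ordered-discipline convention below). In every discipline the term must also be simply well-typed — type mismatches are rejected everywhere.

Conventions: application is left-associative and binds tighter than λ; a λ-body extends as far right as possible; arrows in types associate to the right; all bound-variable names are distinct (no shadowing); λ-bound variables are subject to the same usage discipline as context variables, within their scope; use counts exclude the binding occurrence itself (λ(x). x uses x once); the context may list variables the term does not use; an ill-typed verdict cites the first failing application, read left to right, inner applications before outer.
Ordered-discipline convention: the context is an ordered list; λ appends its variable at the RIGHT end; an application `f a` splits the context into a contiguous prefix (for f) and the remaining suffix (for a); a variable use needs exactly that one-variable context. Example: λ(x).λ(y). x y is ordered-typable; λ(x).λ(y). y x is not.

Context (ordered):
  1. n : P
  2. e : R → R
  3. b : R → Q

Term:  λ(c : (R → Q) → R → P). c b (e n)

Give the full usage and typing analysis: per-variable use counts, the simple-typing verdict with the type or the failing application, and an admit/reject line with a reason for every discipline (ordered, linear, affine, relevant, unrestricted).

variable uses: n ×1; e ×1; b ×1; c [bound] ×1
uses in reading order: c, b, e, n
typing: ill-typed: a function awaiting R gets P
ordered: ✗, not simply typable
linear: ✗, fails simple typing
affine: ✗, a type mismatch blocks all five
relevant: ✗, the type mismatch rejects it
unrestricted: ✗, not simply typable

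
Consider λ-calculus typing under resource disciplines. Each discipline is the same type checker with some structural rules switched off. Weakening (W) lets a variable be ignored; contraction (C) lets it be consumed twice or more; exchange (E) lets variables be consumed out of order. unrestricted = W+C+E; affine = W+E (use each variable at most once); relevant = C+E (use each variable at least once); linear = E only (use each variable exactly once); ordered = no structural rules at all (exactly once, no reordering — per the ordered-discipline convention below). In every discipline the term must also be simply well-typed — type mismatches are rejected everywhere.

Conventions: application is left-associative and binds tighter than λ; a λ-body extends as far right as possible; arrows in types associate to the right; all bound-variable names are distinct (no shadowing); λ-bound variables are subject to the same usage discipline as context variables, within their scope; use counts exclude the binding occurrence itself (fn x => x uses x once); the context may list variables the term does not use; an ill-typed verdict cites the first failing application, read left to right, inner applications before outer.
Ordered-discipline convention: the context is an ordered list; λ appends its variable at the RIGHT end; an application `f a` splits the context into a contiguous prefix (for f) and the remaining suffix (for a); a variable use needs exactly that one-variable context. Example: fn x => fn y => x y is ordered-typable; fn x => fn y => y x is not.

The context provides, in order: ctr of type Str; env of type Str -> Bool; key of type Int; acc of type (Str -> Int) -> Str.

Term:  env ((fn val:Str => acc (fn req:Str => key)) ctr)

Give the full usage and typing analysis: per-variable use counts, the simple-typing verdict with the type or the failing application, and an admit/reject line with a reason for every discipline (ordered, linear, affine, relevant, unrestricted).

usage: ctr ×1, env ×1, key ×1, acc ×1, val (λ-bound) ×0, req (λ-bound) ×0
use order (left to right): env, acc, key, ctr
typing: ✓ — Bool
ordered ✗ (needs weakening: val, req unused)
linear ✗ (needs weakening: val, req unused)
affine ✓ (ctr, env, key, acc, val, req: no repeats, contraction unneeded)
relevant ✗ (needs weakening: val, req unused)
unrestricted ✓ (type-checks (Bool) and nothing is barred)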